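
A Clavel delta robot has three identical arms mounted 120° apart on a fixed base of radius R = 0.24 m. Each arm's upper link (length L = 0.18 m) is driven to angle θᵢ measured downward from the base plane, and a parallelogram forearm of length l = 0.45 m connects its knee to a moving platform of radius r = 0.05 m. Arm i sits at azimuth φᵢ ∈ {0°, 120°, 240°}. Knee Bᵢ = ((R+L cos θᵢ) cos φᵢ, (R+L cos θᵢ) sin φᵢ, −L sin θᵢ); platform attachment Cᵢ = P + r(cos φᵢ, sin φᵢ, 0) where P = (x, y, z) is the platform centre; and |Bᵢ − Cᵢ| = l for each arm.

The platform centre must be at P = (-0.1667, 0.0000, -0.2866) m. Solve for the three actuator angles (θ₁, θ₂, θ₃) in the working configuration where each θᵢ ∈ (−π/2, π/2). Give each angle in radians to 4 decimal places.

θ₁ = 1.1347, θ₂ = -0.1747, θ₃ = -0.1747

rotate P by −φ1: (-0.1667, 0.0000, -0.2866)
  A cos θ + B sin θ = C:  0.3567·cos θ + -0.2866·sin θ = -0.1091
  √(A²+B²)=0.4576;  θ1 = -0.6769+1.8115 ≈ 1.1347
φ2=120.0° → target in arm frame (0.0833, 0.1444)
  A cos θ + B sin θ = C:  0.1067·cos θ + -0.2866·sin θ = 0.1548
  √(A²+B²)=0.3058;  θ2 = -1.2146+1.0398 ≈ -0.1747
φ3=240.0° → target in arm frame (0.0834, -0.1444)
  e−x'=0.1066;  (l²−L²−(e−x')²−y'²−z²)/2L = 0.1548
  θ3 = atan2(B,A) + arccos(C/0.3058) = -0.1747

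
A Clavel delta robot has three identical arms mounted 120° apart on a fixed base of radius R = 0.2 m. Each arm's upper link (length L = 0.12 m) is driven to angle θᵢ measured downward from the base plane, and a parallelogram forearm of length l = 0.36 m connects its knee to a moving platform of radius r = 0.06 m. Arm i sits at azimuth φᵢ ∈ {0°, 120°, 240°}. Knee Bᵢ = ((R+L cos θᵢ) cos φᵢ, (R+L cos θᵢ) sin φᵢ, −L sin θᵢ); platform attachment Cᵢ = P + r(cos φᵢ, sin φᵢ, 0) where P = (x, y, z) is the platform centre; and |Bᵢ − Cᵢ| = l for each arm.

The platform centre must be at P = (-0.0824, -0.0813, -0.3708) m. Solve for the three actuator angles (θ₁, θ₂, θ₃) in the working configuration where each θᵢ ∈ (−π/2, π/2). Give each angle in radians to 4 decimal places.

θ₁ = 1.3962, θ₂ = 1.1342, θ₃ = 0.3492

φ1=0.0° → target in arm frame (-0.0824, -0.0813)
  e−x'=0.2224;  (l²−L²−(e−x')²−y'²−z²)/2L = -0.3265
  γ=atan2(-0.3708,0.2224)=-1.0305;  ψ=arccos(-0.7552)=2.4267;  θ1=γ+ψ≈1.3962
φ2=120.0° → target in arm frame (-0.0292, 0.1120)
  A cos θ + B sin θ = C:  0.1692·cos θ + -0.3708·sin θ = -0.2645
  γ=atan2(-0.3708,0.1692)=-1.1427;  ψ=arccos(-0.6488)=2.2769;  θ2=γ+ψ≈1.1342
rotate P by −φ3: (0.1116, -0.0307, -0.3708)
  A=0.0284, B=-0.3708, C=(l²−L²−A²−y'²−z²)/(2L)=-0.1002
  γ=atan2(-0.3708,0.0284)=-1.4944;  ψ=arccos(-0.2694)=1.8435;  θ3=γ+ψ≈0.3492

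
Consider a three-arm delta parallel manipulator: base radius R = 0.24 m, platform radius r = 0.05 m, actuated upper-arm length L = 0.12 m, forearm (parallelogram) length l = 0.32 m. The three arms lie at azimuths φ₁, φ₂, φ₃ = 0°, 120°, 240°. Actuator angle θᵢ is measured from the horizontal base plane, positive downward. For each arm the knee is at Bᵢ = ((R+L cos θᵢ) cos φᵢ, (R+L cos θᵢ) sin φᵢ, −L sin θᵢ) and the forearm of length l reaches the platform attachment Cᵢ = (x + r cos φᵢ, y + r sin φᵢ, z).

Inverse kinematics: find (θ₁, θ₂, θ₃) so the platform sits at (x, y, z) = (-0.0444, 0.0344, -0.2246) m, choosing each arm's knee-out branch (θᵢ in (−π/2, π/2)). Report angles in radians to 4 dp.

θ₁ = 1.0474, θ₂ = 0.2616, θ₃ = 0.7854

rotate P by −φ1: (-0.0444, 0.0344, -0.2246)
  e−x'=0.2344;  (l²−L²−(e−x')²−y'²−z²)/2L = -0.0774
  √(A²+B²)=0.3246;  θ1 = -0.7641+1.8115 ≈ 1.0474
arm 2 (φ=120.0°): x'=0.0520, y'=0.0213
  e−x'=0.1380;  (l²−L²−(e−x')²−y'²−z²)/2L = 0.0752
  θ2 = atan2(B,A) + arccos(C/0.2636) = 0.2616
rotate P by −φ3: (-0.0076, -0.0557, -0.2246)
  A cos θ + B sin θ = C:  0.1976·cos θ + -0.2246·sin θ = -0.0191
  √(A²+B²)=0.2991;  θ3 = -0.8493+1.6347 ≈ 0.7854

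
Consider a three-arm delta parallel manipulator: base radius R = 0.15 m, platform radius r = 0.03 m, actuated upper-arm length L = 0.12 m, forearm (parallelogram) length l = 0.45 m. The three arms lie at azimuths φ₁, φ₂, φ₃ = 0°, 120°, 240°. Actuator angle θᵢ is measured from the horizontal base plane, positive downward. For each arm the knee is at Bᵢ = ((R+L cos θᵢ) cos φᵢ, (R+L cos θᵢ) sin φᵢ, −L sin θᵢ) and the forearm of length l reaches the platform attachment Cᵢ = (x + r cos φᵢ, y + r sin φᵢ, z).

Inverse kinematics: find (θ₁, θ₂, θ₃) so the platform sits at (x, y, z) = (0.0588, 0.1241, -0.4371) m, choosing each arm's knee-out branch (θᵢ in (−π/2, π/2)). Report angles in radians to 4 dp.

arm 1 (φ=0.0°): x'=0.0588, y'=0.1241
  A=0.0612, B=-0.4371, C=(l²−L²−A²−y'²−z²)/(2L)=-0.0921
  γ=atan2(-0.4371,0.0612)=-1.4317;  ψ=arccos(-0.2087)=1.7810;  θ1=γ+ψ≈0.3493
arm 2 (φ=120.0°): x'=0.0781, y'=-0.1130
  e−x'=0.0419;  (l²−L²−(e−x')²−y'²−z²)/2L = -0.0728
  γ=atan2(-0.4371,0.0419)=-1.4752;  ψ=arccos(-0.1658)=1.7374;  θ2=γ+ψ≈0.2622
rotate P by −φ3: (-0.1369, -0.0111, -0.4371)
  A=0.2569, B=-0.4371, C=(l²−L²−A²−y'²−z²)/(2L)=-0.2878
  γ=atan2(-0.4371,0.2569)=-1.0395;  ψ=arccos(-0.5676)=2.1744;  θ3=γ+ψ≈1.1349

θ₁ = 0.3493, θ₂ = 0.2622, θ₃ = 1.1349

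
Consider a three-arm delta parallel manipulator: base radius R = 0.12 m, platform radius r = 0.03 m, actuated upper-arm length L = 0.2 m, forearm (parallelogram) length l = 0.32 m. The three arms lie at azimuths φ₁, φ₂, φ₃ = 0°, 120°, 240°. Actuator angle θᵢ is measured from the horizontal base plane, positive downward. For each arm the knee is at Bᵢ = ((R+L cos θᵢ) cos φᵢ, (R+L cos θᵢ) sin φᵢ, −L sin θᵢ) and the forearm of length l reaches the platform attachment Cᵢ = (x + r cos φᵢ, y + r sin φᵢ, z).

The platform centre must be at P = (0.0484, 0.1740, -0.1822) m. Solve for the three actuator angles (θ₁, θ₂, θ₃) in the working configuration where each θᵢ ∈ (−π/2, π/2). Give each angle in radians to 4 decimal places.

φ1=0.0° → target in arm frame (0.0484, 0.1740)
  A=0.0416, B=-0.1822, C=(l²−L²−A²−y'²−z²)/(2L)=-0.0070
  γ=atan2(-0.1822,0.0416)=-1.3463;  ψ=arccos(-0.0375)=1.6083;  θ1=γ+ψ≈0.2620
rotate P by −φ2: (0.1265, -0.1289, -0.1822)
  A=-0.0365, B=-0.1822, C=(l²−L²−A²−y'²−z²)/(2L)=0.0281
  √(A²+B²)=0.1858;  θ2 = -1.7684+1.4188 ≈ -0.3496
φ3=240.0° → target in arm frame (-0.1749, -0.0451)
  e−x'=0.2649;  (l²−L²−(e−x')²−y'²−z²)/2L = -0.1075
  √(A²+B²)=0.3215;  θ3 = -0.6025+1.9117 ≈ 1.3092

θ₁ = 0.2620, θ₂ = -0.3496, θ₃ = 1.3092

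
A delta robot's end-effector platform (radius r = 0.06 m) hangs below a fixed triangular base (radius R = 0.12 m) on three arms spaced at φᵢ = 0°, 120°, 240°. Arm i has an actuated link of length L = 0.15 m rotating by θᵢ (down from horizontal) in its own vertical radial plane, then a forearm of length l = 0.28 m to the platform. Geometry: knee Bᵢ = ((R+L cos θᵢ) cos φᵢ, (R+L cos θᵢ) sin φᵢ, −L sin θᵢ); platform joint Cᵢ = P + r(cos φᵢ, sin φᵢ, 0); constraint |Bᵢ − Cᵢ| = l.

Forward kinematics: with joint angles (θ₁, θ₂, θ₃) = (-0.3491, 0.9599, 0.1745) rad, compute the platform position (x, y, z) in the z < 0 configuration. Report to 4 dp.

arm 1 at φ=0.0°: ρ1 = 0.2010;  O1 = (0.2010, 0.0000, 0.0513)
arm 2 at φ=120.0°: ρ2 = 0.1460;  O2 = (-0.0730, 0.1265, -0.1229)
O3 = (0.2077·cos240.0°, 0.2077·sin240.0°, -0.0260) = (-0.1039, -0.1799, -0.0260)
eliminate P² terms by subtracting sphere 1 from 2 and 3
plane₁₂: -0.5479x+0.2529y+-0.3484z = -0.0066
det = 0.3513;  x = 0.0062+-0.4681z,  y = -0.0127+0.3632z
into |P−O₁|² = l²: 1.3510z² + 0.0705z + -0.0377 = 0;  Δ = 0.2085;  z = -0.1951 or 0.1429 → z<0 root = -0.1951
x = 0.0975, y = -0.0836

(0.0975, -0.0836, -0.1951)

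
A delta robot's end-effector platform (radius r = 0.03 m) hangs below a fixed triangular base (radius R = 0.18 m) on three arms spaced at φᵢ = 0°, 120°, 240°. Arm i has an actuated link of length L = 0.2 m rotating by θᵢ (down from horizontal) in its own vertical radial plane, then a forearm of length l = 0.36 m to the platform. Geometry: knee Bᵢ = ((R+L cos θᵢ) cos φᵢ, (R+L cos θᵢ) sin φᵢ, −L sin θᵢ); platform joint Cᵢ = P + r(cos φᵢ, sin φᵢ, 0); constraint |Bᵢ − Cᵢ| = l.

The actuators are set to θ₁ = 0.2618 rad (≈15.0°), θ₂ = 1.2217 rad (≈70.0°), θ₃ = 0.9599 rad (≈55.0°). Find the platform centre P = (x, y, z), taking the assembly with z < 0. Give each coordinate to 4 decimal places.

(0.1241, -0.0427, -0.3342)

φ1=0.0°: virtual centre (0.3432, 0.0000, -0.0518), radius l
φ2=120.0°: virtual centre (-0.1092, 0.1891, -0.1879), radius l
φ3=240.0°: virtual centre (-0.1324, -0.2293, -0.1638), radius l
eliminate P² terms by subtracting sphere 1 from 2 and 3
plane₁₂: -0.9048x+0.3783y+-0.2723z = -0.0374
Cramer: x(z) = 0.0337-0.2707z;  y(z) = -0.0185+0.0726z
quadratic in z: (1.0785)z²+(0.2684)z+(-0.0308)=0, √Δ=0.4525 → z ∈ {-0.3342, 0.0854}; z = -0.3342 (taking z<0)
x = 0.1241, y = -0.0427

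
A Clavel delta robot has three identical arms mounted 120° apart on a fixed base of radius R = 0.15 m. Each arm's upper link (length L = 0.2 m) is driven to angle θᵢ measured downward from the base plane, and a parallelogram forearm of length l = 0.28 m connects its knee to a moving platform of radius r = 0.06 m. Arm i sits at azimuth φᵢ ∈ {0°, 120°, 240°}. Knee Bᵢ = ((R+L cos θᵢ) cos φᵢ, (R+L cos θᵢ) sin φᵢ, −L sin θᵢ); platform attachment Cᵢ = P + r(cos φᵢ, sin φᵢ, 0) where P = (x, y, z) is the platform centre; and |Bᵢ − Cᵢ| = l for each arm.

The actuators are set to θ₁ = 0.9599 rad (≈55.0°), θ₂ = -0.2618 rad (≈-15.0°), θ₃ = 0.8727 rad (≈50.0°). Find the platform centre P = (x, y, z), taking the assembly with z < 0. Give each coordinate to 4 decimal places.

arm 1 at φ=0.0°: (R−r)+L cos θ1 = 0.2047;  O1 = (0.2047, 0.0000, -0.1638)
O2 = (0.2832·cos120.0°, 0.2832·sin120.0°, 0.0518) = (-0.1416, 0.2452, 0.0518)
arm 3 at φ=240.0°: (R−r)+L cos θ3 = 0.2186;  O3 = (-0.1093, -0.1893, -0.1532)
subtract pairs → two planes through P
linear system: -0.6926x+0.4905y = 0.0141−0.4312z; -0.6280x+-0.3785y = 0.0025−0.0212z
Cramer: x(z) = -0.0115+0.3045z;  y(z) = 0.0125-0.4491z
quadratic in z: (1.2944)z²+(0.1847)z+(-0.0046)=0, √Δ=0.2412 → z ∈ {-0.1645, 0.0218}; z = -0.1645 (taking z<0)
x = -0.0616, y = 0.0864

(-0.0616, 0.0864, -0.1645)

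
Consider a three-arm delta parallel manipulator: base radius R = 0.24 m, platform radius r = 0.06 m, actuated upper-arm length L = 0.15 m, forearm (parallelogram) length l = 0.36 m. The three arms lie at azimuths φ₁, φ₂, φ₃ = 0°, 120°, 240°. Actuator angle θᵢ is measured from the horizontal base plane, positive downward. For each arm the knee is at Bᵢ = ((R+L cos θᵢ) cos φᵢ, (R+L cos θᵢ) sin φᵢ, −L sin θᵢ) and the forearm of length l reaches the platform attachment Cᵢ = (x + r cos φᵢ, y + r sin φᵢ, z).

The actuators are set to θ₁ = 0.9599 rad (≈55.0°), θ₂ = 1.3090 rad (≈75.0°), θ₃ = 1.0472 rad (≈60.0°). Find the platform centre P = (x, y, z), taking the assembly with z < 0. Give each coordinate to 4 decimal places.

(0.0298, -0.0315, -0.3926)

φ1=0.0°: virtual centre (0.2660, 0.0000, -0.1229), radius l
arm 2 at φ=120.0°: e+L cos θ2 = 0.2188;  S2 = (-0.1094, 0.1895, -0.1449)
S3 = (0.2550·cos240.0°, 0.2550·sin240.0°, -0.1299) = (-0.1275, -0.2208, -0.1299)
eliminate P² terms by subtracting sphere 1 from 2 and 3
[-0.7509 0.3790 -0.0440]·P = -0.0170;  [-0.7871 -0.4417 -0.0141]·P = -0.0040
det = 0.6300;  x = 0.0143+-0.0393z,  y = -0.0165+0.0383z
sphere 1 gives Az²+Bz+C=0 with A=1.0030, B=0.2643, C=-0.0509;  B²−4AC=0.2739;  roots -0.3926, 0.1291;  negative root z = -0.3926
x = 0.0298, y = -0.0315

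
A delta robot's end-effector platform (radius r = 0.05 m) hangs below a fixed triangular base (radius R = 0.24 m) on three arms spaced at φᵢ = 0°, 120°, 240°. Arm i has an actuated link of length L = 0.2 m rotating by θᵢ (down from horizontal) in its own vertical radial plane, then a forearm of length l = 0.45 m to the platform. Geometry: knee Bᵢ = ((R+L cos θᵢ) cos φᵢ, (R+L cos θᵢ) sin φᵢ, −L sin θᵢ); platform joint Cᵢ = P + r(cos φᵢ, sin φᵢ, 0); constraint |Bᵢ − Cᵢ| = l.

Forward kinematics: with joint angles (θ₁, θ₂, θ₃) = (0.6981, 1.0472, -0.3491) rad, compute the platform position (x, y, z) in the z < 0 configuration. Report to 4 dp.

φ1=0.0°: virtual centre (0.3432, 0.0000, -0.1286), radius l
arm 2 at φ=120.0°: e+L cos θ2 = 0.2900;  S2 = (-0.1450, 0.2511, -0.1732)
arm 3 at φ=240.0°: e+L cos θ3 = 0.3779;  S3 = (-0.1890, -0.3273, 0.0684)
subtract pairs → two planes through P
linear system: -0.9764x+0.5023y = -0.0202−-0.0893z; -1.0644x+-0.6546y = 0.0132−0.3939z
det = 1.1738;  x = 0.0056+0.1188z,  y = -0.0293+0.4087z
into |P−S₁|² = l²: 1.1811z² + 0.1530z + -0.0712 = 0;  Δ = 0.3596;  z = -0.3186 or 0.1891 → z<0 root = -0.3186
x = -0.0322, y = -0.1595

(-0.0322, -0.1595, -0.3186)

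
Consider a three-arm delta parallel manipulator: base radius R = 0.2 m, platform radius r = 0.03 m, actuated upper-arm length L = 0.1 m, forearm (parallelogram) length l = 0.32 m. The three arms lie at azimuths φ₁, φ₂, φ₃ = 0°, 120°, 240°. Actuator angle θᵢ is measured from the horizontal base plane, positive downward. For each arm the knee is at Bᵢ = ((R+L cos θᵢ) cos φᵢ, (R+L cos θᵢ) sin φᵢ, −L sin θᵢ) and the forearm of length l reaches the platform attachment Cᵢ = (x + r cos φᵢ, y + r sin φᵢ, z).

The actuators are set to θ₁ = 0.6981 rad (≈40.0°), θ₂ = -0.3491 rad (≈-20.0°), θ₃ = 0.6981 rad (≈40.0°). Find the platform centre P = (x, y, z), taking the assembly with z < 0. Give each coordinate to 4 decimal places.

O1 = (0.2466·cos0.0°, 0.2466·sin0.0°, -0.0643) = (0.2466, 0.0000, -0.0643)
arm 2 at φ=120.0°: e+L cos θ2 = 0.2640;  O2 = (-0.1320, 0.2286, 0.0342)
arm 3 at φ=240.0°: e+L cos θ3 = 0.2466;  O3 = (-0.1233, -0.2136, -0.0643)
subtract pairs → two planes through P
[-0.7572 0.4572 0.1970]·P = 0.0059;  [-0.7398 -0.4271 0.0000]·P = 0.0000
det = 0.6617;  x = -0.0038+0.1271z,  y = 0.0066+-0.2202z
sphere 1 gives Az²+Bz+C=0 with A=1.0647, B=0.0620, C=-0.0355;  B²−4AC=0.1551;  roots -0.2140, 0.1558;  negative root z = -0.2140
x = -0.0310, y = 0.0537

(-0.0310, 0.0537, -0.2140)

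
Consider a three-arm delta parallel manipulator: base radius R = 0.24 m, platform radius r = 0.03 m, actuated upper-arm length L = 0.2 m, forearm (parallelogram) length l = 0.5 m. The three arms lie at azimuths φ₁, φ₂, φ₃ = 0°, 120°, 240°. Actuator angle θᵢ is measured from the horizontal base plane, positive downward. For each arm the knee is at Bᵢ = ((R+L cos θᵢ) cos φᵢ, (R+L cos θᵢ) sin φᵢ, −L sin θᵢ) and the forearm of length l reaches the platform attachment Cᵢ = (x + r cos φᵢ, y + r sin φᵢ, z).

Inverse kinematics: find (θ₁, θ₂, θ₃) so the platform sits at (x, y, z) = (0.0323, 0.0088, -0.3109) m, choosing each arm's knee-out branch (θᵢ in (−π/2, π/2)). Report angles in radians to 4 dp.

rotate P by −φ1: (0.0323, 0.0088, -0.3109)
  e−x'=0.1777;  (l²−L²−(e−x')²−y'²−z²)/2L = 0.2042
  θ1 = atan2(B,A) + arccos(C/0.3581) = -0.0876
φ2=120.0° → target in arm frame (-0.0085, -0.0324)
  A=0.2185, B=-0.3109, C=(l²−L²−A²−y'²−z²)/(2L)=0.1613
  √(A²+B²)=0.3800;  θ2 = -0.9581+1.1323 ≈ 0.1742
φ3=240.0° → target in arm frame (-0.0238, 0.0236)
  e−x'=0.2338;  (l²−L²−(e−x')²−y'²−z²)/2L = 0.1453
  √(A²+B²)=0.3890;  θ3 = -0.9261+1.1879 ≈ 0.2618

θ₁ = -0.0876, θ₂ = 0.1742, θ₃ = 0.2618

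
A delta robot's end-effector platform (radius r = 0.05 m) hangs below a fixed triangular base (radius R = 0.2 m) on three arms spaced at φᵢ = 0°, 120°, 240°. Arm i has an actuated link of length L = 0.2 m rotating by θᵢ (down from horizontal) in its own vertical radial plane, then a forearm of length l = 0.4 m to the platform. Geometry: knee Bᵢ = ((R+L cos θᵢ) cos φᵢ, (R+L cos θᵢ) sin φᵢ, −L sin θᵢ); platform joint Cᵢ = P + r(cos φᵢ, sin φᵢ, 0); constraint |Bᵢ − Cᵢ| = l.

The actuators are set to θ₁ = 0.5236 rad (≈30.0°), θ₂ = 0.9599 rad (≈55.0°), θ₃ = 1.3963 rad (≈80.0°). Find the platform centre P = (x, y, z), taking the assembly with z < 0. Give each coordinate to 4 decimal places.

arm 1 at φ=0.0°: ρ1 = 0.3232;  S1 = (0.3232, 0.0000, -0.1000)
arm 2 at φ=120.0°: ρ2 = 0.2647;  S2 = (-0.1324, 0.2293, -0.1638)
S3 = (0.1847·cos240.0°, 0.1847·sin240.0°, -0.1970) = (-0.0924, -0.1600, -0.1970)
eliminate P² terms by subtracting sphere 1 from 2 and 3
linear system: -0.9111x+0.4585y = -0.0175−-0.1277z; -0.8311x+-0.3199y = -0.0415−-0.1939z
Cramer: x(z) = 0.0367-0.1929z;  y(z) = 0.0346-0.1050z
sphere 1 gives Az²+Bz+C=0 with A=1.0482, B=0.3033, C=-0.0667;  B²−4AC=0.3717;  roots -0.4355, 0.1461;  negative root z = -0.4355
x = 0.1207, y = 0.0803

(0.1207, 0.0803, -0.4355)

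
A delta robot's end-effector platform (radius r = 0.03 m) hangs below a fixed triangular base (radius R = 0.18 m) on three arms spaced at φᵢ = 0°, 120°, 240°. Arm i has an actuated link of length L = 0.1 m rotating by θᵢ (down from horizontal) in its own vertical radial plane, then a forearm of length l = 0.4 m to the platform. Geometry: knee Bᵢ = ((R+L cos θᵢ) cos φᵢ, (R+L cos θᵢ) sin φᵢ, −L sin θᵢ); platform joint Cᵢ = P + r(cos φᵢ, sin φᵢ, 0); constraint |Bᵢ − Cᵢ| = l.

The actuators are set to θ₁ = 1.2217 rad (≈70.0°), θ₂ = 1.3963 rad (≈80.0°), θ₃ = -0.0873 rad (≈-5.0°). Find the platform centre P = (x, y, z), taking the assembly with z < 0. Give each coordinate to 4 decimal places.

(-0.0598, -0.1397, -0.3785)

φ1=0.0°: virtual centre (0.1842, 0.0000, -0.0940), radius l
φ2=120.0°: virtual centre (-0.0837, 0.1449, -0.0985), radius l
φ3=240.0°: virtual centre (-0.1248, -0.2162, 0.0087), radius l
eliminate P² terms by subtracting sphere 1 from 2 and 3
linear system: -0.5358x+0.2899y = -0.0051−-0.0090z; -0.6180x+-0.4324y = 0.0196−0.2054z
det = 0.4108;  x = -0.0085+0.1354z,  y = -0.0332+0.2814z
quadratic in z: (1.0975)z²+(0.1170)z+(-0.1129)=0, √Δ=0.7138 → z ∈ {-0.3785, 0.2718}; z = -0.3785 (taking z<0)
x = -0.0598, y = -0.1397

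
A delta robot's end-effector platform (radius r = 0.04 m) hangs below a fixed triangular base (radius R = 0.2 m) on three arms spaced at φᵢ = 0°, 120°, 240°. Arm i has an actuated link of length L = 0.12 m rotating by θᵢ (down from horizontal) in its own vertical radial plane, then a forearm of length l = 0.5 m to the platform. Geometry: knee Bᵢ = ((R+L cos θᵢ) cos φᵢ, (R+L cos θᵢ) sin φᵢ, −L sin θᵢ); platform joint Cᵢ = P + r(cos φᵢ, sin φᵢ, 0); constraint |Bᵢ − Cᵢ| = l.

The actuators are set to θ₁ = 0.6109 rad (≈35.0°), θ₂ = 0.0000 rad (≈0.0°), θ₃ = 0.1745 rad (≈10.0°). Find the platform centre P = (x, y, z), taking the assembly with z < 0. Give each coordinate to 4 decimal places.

(-0.0733, 0.0195, -0.4425)

arm 1 at φ=0.0°: (R−r)+L cos θ1 = 0.2583;  centre 1 = (0.2583, 0.0000, -0.0688)
φ2=120.0°: virtual centre (-0.1400, 0.2425, 0.0000), radius l
φ3=240.0°: virtual centre (-0.1391, -0.2409, -0.0208), radius l
subtract pairs → two planes through P
plane₁₂: -0.7966x+0.4850y+0.1377z = 0.0069
det = 0.7693;  x = -0.0084+0.1467z,  y = 0.0006+-0.0428z
into |P−centre ₁|² = l²: 1.0234z² + 0.0594z + -0.1742 = 0;  Δ = 0.7164;  z = -0.4425 or 0.3845 → z<0 root = -0.4425
x = -0.0733, y = 0.0195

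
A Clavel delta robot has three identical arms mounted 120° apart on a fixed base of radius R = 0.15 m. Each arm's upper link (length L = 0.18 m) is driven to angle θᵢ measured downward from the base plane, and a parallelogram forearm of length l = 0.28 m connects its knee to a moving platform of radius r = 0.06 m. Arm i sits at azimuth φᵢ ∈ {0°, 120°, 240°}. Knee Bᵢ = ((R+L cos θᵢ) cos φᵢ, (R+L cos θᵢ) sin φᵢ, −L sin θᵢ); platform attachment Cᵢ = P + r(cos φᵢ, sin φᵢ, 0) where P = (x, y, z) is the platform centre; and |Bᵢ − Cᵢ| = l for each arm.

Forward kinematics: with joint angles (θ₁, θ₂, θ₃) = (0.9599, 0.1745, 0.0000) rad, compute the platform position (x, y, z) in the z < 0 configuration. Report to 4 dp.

(-0.0861, -0.0112, -0.1626)

φ1=0.0°: virtual centre (0.1932, 0.0000, -0.1474), radius l
φ2=120.0°: virtual centre (-0.1336, 0.2315, -0.0313), radius l
S3 = (0.2700·cos240.0°, 0.2700·sin240.0°, 0.0000) = (-0.1350, -0.2338, 0.0000)
|S₂|²−|S₁|² = 0.0133;  |S₃|²−|S₁|² = 0.0138
[-0.6538 0.4629 0.2324]·P = 0.0133;  [-0.6565 -0.4677 0.2949]·P = 0.0138
Cramer: x(z) = -0.0207+0.4022z;  y(z) = -0.0005+0.0660z
sphere 1 gives Az²+Bz+C=0 with A=1.1661, B=0.1227, C=-0.0109;  B²−4AC=0.0658;  roots -0.1626, 0.0574;  negative root z = -0.1626
x = -0.0861, y = -0.0112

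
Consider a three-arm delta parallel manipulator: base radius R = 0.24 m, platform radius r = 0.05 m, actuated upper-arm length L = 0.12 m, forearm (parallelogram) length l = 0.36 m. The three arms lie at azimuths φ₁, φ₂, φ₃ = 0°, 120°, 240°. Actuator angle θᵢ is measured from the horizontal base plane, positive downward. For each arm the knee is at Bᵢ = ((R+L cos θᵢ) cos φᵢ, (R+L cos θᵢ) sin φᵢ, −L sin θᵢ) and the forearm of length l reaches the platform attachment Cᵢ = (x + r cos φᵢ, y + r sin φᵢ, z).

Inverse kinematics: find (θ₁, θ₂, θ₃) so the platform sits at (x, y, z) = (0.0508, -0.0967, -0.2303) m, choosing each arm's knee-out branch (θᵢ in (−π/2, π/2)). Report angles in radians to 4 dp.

rotate P by −φ1: (0.0508, -0.0967, -0.2303)
  e−x'=0.1392;  (l²−L²−(e−x')²−y'²−z²)/2L = 0.1393
  √(A²+B²)=0.2691;  θ1 = -1.0271+1.0266 ≈ -0.0005
arm 2 (φ=120.0°): x'=-0.1091, y'=0.0044
  e−x'=0.2991;  (l²−L²−(e−x')²−y'²−z²)/2L = -0.1139
  √(A²+B²)=0.3775;  θ2 = -0.6561+1.8774 ≈ 1.2213
rotate P by −φ3: (0.0583, 0.0923, -0.2303)
  A=0.1317, B=-0.2303, C=(l²−L²−A²−y'²−z²)/(2L)=0.1513
  γ=atan2(-0.2303,0.1317)=-1.0515;  ψ=arccos(0.5702)=0.9641;  θ3=γ+ψ≈-0.0874

θ₁ = -0.0005, θ₂ = 1.2213, θ₃ = -0.0874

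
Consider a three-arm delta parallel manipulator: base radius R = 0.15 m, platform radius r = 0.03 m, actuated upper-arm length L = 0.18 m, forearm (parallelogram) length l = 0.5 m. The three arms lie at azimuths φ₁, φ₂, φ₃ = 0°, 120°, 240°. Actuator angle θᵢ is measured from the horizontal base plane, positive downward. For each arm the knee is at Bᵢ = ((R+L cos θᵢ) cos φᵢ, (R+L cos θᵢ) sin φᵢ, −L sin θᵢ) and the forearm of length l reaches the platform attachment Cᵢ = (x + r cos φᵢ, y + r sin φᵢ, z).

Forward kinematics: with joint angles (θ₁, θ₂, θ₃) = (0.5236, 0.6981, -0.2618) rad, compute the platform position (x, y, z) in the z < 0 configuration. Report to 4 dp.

(-0.0523, -0.1545, -0.4341)

O1 = (0.2759·cos0.0°, 0.2759·sin0.0°, -0.0900) = (0.2759, 0.0000, -0.0900)
φ2=120.0°: virtual centre (-0.1289, 0.2233, -0.1157), radius l
arm 3 at φ=240.0°: e+L cos θ3 = 0.2939;  O3 = (-0.1469, -0.2545, 0.0466)
subtract pairs → two planes through P
[-0.8097 0.4467 -0.0514]·P = -0.0043;  [-0.8456 -0.5090 0.2732]·P = 0.0043
det = 0.7898;  x = 0.0003+0.1214z,  y = -0.0090+0.3351z
into |P−O₁|² = l²: 1.1270z² + 0.1071z + -0.1659 = 0;  Δ = 0.7593;  z = -0.4341 or 0.3391 → z<0 root = -0.4341
x = -0.0523, y = -0.1545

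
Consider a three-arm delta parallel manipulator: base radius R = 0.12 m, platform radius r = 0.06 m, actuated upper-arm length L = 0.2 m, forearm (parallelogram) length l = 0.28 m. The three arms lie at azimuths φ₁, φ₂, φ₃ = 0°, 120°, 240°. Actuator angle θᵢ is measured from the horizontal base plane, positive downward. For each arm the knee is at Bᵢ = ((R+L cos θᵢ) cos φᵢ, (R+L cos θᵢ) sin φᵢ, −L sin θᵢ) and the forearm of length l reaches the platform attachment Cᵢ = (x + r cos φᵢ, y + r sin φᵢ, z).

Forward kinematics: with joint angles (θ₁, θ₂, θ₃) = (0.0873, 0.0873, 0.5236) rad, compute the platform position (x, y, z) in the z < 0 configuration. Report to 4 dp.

arm 1 at φ=0.0°: ρ1 = 0.2592;  S1 = (0.2592, 0.0000, -0.0174)
arm 2 at φ=120.0°: ρ2 = 0.2592;  S2 = (-0.1296, 0.2245, -0.0174)
arm 3 at φ=240.0°: ρ3 = 0.2332;  S3 = (-0.1166, -0.2020, -0.1000)
|S₂|²−|S₁|² = 0.0000;  |S₃|²−|S₁|² = -0.0031
linear system: -0.7777x+0.4490y = 0.0000−0.0000z; -0.7517x+-0.4039y = -0.0031−-0.1651z
det = 0.6517;  x = 0.0022+-0.1138z,  y = 0.0037+-0.1971z
into |P−S₁|² = l²: 1.0518z² + 0.0919z + -0.0120 = 0;  Δ = 0.0589;  z = -0.1590 or 0.0717 → z<0 root = -0.1590
x = 0.0202, y = 0.0351

(0.0202, 0.0351, -0.1590)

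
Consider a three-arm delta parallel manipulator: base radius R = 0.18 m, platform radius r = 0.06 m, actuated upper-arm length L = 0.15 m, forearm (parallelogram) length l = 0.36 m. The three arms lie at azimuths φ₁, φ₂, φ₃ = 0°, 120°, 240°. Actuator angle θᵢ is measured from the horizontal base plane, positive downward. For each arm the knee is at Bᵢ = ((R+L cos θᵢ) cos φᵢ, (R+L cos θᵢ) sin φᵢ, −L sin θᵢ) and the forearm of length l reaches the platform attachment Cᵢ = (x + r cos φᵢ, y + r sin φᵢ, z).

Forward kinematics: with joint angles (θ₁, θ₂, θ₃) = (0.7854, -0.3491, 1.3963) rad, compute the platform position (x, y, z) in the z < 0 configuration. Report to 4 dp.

arm 1 at φ=0.0°: e+L cos θ1 = 0.2261;  O1 = (0.2261, 0.0000, -0.1061)
O2 = (0.2610·cos120.0°, 0.2610·sin120.0°, 0.0513) = (-0.1305, 0.2260, 0.0513)
arm 3 at φ=240.0°: e+L cos θ3 = 0.1460;  O3 = (-0.0730, -0.1265, -0.1477)
eliminate P² terms by subtracting sphere 1 from 2 and 3
[-0.7131 0.4520 0.3147]·P = 0.0084;  [-0.5982 -0.2530 -0.0833]·P = -0.0192
Cramer: x(z) = 0.0146+0.0931z;  y(z) = 0.0415-0.5495z
sphere 1 gives Az²+Bz+C=0 with A=1.3106, B=0.1271, C=-0.0719;  B²−4AC=0.3931;  roots -0.2877, 0.1907;  negative root z = -0.2877
x = -0.0122, y = 0.1996

(-0.0122, 0.1996, -0.2877)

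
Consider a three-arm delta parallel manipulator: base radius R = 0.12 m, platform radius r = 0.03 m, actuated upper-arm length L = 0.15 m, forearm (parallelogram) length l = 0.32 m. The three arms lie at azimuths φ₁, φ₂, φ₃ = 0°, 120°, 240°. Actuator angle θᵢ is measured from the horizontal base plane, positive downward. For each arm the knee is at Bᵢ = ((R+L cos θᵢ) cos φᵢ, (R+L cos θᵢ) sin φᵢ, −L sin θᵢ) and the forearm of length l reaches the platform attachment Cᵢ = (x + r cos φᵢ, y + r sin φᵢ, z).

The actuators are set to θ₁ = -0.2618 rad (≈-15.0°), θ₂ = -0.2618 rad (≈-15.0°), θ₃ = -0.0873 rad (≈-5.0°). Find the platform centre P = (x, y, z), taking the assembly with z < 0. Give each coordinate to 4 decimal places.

(0.0061, 0.0105, -0.1846)

arm 1 at φ=0.0°: e+L cos θ1 = 0.2349;  S1 = (0.2349, 0.0000, 0.0388)
arm 2 at φ=120.0°: e+L cos θ2 = 0.2349;  S2 = (-0.1174, 0.2034, 0.0388)
arm 3 at φ=240.0°: e+L cos θ3 = 0.2394;  S3 = (-0.1197, -0.2074, 0.0131)
subtract pairs → two planes through P
linear system: -0.7047x+0.4068y = 0.0000−0.0000z; -0.7092x+-0.4147y = 0.0008−-0.0515z
det = 0.5808;  x = -0.0006+-0.0361z,  y = -0.0010+-0.0625z
into |P−S₁|² = l²: 1.0052z² + -0.0605z + -0.0454 = 0;  Δ = 0.1864;  z = -0.1846 or 0.2449 → z<0 root = -0.1846
x = 0.0061, y = 0.0105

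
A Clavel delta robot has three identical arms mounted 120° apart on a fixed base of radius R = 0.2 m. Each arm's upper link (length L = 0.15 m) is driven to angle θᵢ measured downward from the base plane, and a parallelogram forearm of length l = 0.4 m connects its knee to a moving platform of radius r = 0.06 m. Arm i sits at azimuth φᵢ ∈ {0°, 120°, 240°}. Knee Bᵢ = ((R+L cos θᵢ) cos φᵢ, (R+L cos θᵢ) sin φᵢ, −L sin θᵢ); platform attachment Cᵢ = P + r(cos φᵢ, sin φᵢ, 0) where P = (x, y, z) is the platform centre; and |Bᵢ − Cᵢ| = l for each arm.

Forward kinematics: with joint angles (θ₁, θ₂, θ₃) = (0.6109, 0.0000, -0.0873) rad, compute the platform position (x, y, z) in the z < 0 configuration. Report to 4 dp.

arm 1 at φ=0.0°: (R−r)+L cos θ1 = 0.2629;  O1 = (0.2629, 0.0000, -0.0860)
arm 2 at φ=120.0°: (R−r)+L cos θ2 = 0.2900;  O2 = (-0.1450, 0.2511, 0.0000)
arm 3 at φ=240.0°: (R−r)+L cos θ3 = 0.2894;  O3 = (-0.1447, -0.2507, 0.0131)
eliminate P² terms by subtracting sphere 1 from 2 and 3
linear system: -0.8157x+0.5023y = 0.0076−0.1721z; -0.8152x+-0.5013y = 0.0074−0.1982z
det = 0.8184;  x = -0.0092+0.2271z,  y = 0.0002+0.0262z
into |P−O₁|² = l²: 1.0523z² + 0.0485z + -0.0786 = 0;  Δ = 0.3330;  z = -0.2973 or 0.2512 → z<0 root = -0.2973
x = -0.0767, y = -0.0076

(-0.0767, -0.0076, -0.2973)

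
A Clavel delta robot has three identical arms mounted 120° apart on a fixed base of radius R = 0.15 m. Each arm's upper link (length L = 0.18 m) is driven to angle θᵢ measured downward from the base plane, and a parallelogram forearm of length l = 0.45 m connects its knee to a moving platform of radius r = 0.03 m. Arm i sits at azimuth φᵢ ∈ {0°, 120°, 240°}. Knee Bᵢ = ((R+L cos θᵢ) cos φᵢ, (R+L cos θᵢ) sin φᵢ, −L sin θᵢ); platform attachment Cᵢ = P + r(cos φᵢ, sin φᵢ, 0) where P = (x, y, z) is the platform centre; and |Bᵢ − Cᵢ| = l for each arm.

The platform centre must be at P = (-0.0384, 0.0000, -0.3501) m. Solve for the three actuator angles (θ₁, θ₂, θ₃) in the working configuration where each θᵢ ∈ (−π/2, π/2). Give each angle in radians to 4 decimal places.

rotate P by −φ1: (-0.0384, 0.0000, -0.3501)
  A=0.1584, B=-0.3501, C=(l²−L²−A²−y'²−z²)/(2L)=0.0623
  θ1 = atan2(B,A) + arccos(C/0.3843) = 0.2620
arm 2 (φ=120.0°): x'=0.0192, y'=0.0333
  A=0.1008, B=-0.3501, C=(l²−L²−A²−y'²−z²)/(2L)=0.1007
  γ=atan2(-0.3501,0.1008)=-1.2905;  ψ=arccos(0.2765)=1.2907;  θ2=γ+ψ≈0.0002
rotate P by −φ3: (0.0192, -0.0333, -0.3501)
  A cos θ + B sin θ = C:  0.1008·cos θ + -0.3501·sin θ = 0.1007
  √(A²+B²)=0.3643;  θ3 = -1.2905+1.2907 ≈ 0.0002

θ₁ = 0.2620, θ₂ = 0.0002, θ₃ = 0.0002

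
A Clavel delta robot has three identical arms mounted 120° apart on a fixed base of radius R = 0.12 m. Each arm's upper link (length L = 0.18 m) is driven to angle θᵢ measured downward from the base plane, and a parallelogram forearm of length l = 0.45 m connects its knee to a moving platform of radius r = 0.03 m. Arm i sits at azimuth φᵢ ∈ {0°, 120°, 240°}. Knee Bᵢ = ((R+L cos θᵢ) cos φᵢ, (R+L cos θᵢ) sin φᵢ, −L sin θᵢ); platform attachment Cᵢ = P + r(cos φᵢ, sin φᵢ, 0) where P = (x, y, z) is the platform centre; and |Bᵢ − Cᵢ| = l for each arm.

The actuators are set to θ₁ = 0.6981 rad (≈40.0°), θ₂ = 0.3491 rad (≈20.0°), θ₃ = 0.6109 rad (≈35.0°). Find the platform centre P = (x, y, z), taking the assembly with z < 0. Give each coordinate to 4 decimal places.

(-0.0481, 0.0487, -0.4677)

S1 = (0.2279·cos0.0°, 0.2279·sin0.0°, -0.1157) = (0.2279, 0.0000, -0.1157)
arm 2 at φ=120.0°: (R−r)+L cos θ2 = 0.2591;  S2 = (-0.1296, 0.2244, -0.0616)
φ3=240.0°: virtual centre (-0.1187, -0.2056, -0.1032), radius l
subtract pairs → two planes through P
plane₁₂: -0.7149x+0.4488y+0.1083z = 0.0056
det = 0.6052;  x = -0.0051+0.0920z,  y = 0.0044+-0.0946z
into |P−S₁|² = l²: 1.0174z² + 0.1877z + -0.1348 = 0;  Δ = 0.5839;  z = -0.4677 or 0.2833 → z<0 root = -0.4677
x = -0.0481, y = 0.0487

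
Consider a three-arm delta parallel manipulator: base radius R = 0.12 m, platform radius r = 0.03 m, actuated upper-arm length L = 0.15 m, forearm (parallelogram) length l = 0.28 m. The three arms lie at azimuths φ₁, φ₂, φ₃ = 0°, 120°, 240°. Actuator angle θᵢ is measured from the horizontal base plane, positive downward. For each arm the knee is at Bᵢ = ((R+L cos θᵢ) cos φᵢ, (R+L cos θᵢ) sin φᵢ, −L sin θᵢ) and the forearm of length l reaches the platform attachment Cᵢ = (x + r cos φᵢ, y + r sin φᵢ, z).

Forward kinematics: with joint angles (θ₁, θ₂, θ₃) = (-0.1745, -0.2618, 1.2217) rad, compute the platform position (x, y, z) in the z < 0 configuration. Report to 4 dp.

(0.0650, 0.1220, -0.1574)

φ1=0.0°: virtual centre (0.2377, 0.0000, 0.0260), radius l
arm 2 at φ=120.0°: (R−r)+L cos θ2 = 0.2349;  S2 = (-0.1174, 0.2034, 0.0388)
arm 3 at φ=240.0°: (R−r)+L cos θ3 = 0.1413;  S3 = (-0.0707, -0.1224, -0.1410)
|S₂|²−|S₁|² = -0.0005;  |S₃|²−|S₁|² = -0.0174
[-0.7103 0.4068 0.0256]·P = -0.0005;  [-0.6168 -0.2448 -0.3340]·P = -0.0174
det = 0.4248;  x = 0.0169+-0.3052z,  y = 0.0283+-0.5956z
into |P−S₁|² = l²: 1.4479z² + 0.0490z + -0.0282 = 0;  Δ = 0.1655;  z = -0.1574 or 0.1236 → z<0 root = -0.1574
x = 0.0650, y = 0.1220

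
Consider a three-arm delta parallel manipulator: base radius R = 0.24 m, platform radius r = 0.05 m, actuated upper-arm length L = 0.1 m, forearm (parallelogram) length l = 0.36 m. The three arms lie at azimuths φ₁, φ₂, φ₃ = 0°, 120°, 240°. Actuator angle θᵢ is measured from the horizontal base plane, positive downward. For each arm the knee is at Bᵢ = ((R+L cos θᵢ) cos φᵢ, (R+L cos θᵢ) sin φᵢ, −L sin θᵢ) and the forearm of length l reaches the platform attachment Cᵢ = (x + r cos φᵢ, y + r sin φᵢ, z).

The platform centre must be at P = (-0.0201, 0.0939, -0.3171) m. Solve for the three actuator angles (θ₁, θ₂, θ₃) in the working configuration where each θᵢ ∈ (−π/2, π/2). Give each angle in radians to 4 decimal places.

arm 1 (φ=0.0°): x'=-0.0201, y'=0.0939
  A cos θ + B sin θ = C:  0.2101·cos θ + -0.3171·sin θ = -0.1696
  √(A²+B²)=0.3804;  θ1 = -0.9856+2.0328 ≈ 1.0472
φ2=120.0° → target in arm frame (0.0914, -0.0295)
  e−x'=0.0986;  (l²−L²−(e−x')²−y'²−z²)/2L = 0.0422
  θ2 = atan2(B,A) + arccos(C/0.3321) = 0.1740
φ3=240.0° → target in arm frame (-0.0713, -0.0644)
  A=0.2613, B=-0.3171, C=(l²−L²−A²−y'²−z²)/(2L)=-0.2668
  √(A²+B²)=0.4109;  θ3 = -0.8816+2.2775 ≈ 1.3958

θ₁ = 1.0472, θ₂ = 0.1740, θ₃ = 1.3958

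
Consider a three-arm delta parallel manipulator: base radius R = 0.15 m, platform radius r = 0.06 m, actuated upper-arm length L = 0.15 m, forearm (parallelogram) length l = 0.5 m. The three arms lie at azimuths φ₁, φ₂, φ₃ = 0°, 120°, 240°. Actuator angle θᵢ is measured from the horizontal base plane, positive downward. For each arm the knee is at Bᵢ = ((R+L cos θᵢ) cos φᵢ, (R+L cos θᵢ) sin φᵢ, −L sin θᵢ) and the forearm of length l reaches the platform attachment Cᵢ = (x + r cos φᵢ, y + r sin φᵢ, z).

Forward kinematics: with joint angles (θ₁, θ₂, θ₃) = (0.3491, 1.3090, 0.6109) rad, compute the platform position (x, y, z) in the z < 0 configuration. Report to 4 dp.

(0.1396, -0.1488, -0.5198)

centre 1 = (0.2310·cos0.0°, 0.2310·sin0.0°, -0.0513) = (0.2310, 0.0000, -0.0513)
arm 2 at φ=120.0°: ρ2 = 0.1288;  centre 2 = (-0.0644, 0.1116, -0.1449)
centre 3 = (0.2129·cos240.0°, 0.2129·sin240.0°, -0.0860) = (-0.1064, -0.1844, -0.0860)
|centre ₂|²−|centre ₁|² = -0.0184;  |centre ₃|²−|centre ₁|² = -0.0033
plane₁₂: -0.5907x+0.2231y+-0.1872z = -0.0184
det = 0.3684;  x = 0.0204+-0.2294z,  y = -0.0285+0.2314z
into |P−centre ₁|² = l²: 1.1062z² + 0.1861z + -0.2022 = 0;  Δ = 0.9294;  z = -0.5198 or 0.3516 → z<0 root = -0.5198
x = 0.1396, y = -0.1488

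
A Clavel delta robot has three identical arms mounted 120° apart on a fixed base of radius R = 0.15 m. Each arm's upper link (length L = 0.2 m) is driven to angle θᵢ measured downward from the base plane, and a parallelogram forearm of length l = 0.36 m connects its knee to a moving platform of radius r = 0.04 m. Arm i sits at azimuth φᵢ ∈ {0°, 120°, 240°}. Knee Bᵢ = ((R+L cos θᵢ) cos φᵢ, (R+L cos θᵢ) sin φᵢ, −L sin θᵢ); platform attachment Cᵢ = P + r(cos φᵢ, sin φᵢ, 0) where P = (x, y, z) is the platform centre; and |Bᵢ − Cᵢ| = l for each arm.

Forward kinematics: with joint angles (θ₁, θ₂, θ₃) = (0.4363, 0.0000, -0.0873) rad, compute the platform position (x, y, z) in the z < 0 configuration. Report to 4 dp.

(-0.0476, -0.0066, -0.2059)

arm 1 at φ=0.0°: (R−r)+L cos θ1 = 0.2913;  S1 = (0.2913, 0.0000, -0.0845)
S2 = (0.3100·cos120.0°, 0.3100·sin120.0°, 0.0000) = (-0.1550, 0.2685, 0.0000)
arm 3 at φ=240.0°: (R−r)+L cos θ3 = 0.3092;  S3 = (-0.1546, -0.2678, 0.0174)
eliminate P² terms by subtracting sphere 1 from 2 and 3
[-0.8925 0.5369 0.1690]·P = 0.0041;  [-0.8918 -0.5356 0.2039]·P = 0.0040
Cramer: x(z) = -0.0045+0.2090z;  y(z) = 0.0002+0.0327z
sphere 1 gives Az²+Bz+C=0 with A=1.0448, B=0.0454, C=-0.0350;  B²−4AC=0.1482;  roots -0.2059, 0.1625;  negative root z = -0.2059
x = -0.0476, y = -0.0066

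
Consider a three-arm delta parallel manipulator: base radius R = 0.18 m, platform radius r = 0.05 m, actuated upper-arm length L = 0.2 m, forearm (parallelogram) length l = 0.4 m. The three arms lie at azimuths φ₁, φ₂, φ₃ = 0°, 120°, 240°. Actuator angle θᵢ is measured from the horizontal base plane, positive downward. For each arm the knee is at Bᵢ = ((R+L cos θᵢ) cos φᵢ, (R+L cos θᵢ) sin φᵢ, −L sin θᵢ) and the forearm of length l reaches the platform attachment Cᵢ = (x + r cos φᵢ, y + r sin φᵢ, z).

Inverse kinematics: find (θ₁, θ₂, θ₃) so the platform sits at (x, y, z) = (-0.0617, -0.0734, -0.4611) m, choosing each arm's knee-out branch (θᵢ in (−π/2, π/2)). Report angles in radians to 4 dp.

θ₁ = 1.1344, θ₂ = 1.0474, θ₃ = 0.6110

rotate P by −φ1: (-0.0617, -0.0734, -0.4611)
  A=0.1917, B=-0.4611, C=(l²−L²−A²−y'²−z²)/(2L)=-0.3369
  γ=atan2(-0.4611,0.1917)=-1.1768;  ψ=arccos(-0.6746)=2.3112;  θ1=γ+ψ≈1.1344
φ2=120.0° → target in arm frame (-0.0327, 0.0901)
  e−x'=0.1627;  (l²−L²−(e−x')²−y'²−z²)/2L = -0.3180
  γ=atan2(-0.4611,0.1627)=-1.2316;  ψ=arccos(-0.6504)=2.2789;  θ2=γ+ψ≈1.0474
arm 3 (φ=240.0°): x'=0.0944, y'=-0.0167
  A=0.0356, B=-0.4611, C=(l²−L²−A²−y'²−z²)/(2L)=-0.2354
  θ3 = atan2(B,A) + arccos(C/0.4625) = 0.6110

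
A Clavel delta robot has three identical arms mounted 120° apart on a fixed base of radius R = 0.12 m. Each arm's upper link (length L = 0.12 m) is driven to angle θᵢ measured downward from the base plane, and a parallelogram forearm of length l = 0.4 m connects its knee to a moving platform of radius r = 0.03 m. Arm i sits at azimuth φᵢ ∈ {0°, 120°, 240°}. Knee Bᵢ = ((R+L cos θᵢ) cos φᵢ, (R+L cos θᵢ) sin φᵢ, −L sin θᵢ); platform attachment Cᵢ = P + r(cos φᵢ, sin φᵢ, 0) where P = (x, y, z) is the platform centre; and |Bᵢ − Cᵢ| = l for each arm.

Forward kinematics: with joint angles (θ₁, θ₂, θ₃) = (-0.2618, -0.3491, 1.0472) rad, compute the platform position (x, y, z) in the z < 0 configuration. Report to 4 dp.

O1 = (0.2059·cos0.0°, 0.2059·sin0.0°, 0.0311) = (0.2059, 0.0000, 0.0311)
O2 = (0.2028·cos120.0°, 0.2028·sin120.0°, 0.0410) = (-0.1014, 0.1756, 0.0410)
φ3=240.0°: virtual centre (-0.0750, -0.1299, -0.1039), radius l
eliminate P² terms by subtracting sphere 1 from 2 and 3
plane₁₂: -0.6146x+0.3512y+0.0200z = -0.0006
Cramer: x(z) = 0.0103-0.2510z;  y(z) = 0.0164-0.4962z
quadratic in z: (1.3092)z²+(0.0198)z+(-0.1205)=0, √Δ=0.7947 → z ∈ {-0.3110, 0.2959}; z = -0.3110 (taking z<0)
x = 0.0884, y = 0.1708

(0.0884, 0.1708, -0.3110)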